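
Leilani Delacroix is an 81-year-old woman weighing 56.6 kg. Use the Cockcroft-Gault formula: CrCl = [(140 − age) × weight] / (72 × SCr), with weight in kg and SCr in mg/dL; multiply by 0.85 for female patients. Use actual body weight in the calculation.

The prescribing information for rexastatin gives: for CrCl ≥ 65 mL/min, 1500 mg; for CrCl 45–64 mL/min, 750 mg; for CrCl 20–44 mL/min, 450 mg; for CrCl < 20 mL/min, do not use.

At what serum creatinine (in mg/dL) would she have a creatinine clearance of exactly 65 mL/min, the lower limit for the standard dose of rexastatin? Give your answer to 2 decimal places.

Standard dose requires CrCl ≥ 65 mL/min.
Set (140 − 81) × 56.6 × 0.85 / (72 × SCr) = 65
SCr = (140 − 81) × 56.6 × 0.85 / (72 × 65) = 0.607 mg/dL

0.61 mg/dL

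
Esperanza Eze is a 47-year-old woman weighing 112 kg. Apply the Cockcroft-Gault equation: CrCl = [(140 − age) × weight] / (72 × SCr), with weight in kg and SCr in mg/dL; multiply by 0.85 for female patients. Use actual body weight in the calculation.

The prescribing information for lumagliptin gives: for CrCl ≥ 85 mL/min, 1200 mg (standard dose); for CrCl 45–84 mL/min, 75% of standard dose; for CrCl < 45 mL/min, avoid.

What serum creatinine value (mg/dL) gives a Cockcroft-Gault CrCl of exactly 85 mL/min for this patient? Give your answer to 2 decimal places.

1.45 mg/dL

Standard dose requires CrCl ≥ 85 mL/min.
Set (140 − 47) × 112 × 0.85 / (72 × SCr) = 85
SCr = (140 − 47) × 112 × 0.85 / (72 × 85) = 1.447 mg/dL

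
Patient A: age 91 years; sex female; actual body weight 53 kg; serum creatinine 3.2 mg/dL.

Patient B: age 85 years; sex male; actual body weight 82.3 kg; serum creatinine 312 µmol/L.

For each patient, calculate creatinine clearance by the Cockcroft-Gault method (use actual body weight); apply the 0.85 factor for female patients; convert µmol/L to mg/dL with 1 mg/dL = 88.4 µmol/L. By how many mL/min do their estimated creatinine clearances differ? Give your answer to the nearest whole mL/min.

8 mL/min

Patient A: CrCl = (140 − 91) × 53 / (72 × 3.2) × 0.85 = 2597.0 / 230.40 × 0.85 ≈ 9.6 mL/min
Patient B: SCr = 312 / 88.4 = 3.529 mg/dL
Patient B: CrCl = (140 − 85) × 82.3 / (72 × 3.529) = 4526.5 / 254.09 ≈ 17.8 mL/min
|9.6 − 17.8| = 8.2 mL/min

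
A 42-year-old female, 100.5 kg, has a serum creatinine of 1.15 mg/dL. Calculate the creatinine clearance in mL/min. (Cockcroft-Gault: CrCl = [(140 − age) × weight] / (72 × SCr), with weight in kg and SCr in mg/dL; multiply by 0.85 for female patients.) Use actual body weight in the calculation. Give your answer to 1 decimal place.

101.1 mL/min

CrCl = (140 − 42) × 100.5 / (72 × 1.15) × 0.85 = 9849.0 / 82.80 × 0.85 ≈ 101.1 mL/min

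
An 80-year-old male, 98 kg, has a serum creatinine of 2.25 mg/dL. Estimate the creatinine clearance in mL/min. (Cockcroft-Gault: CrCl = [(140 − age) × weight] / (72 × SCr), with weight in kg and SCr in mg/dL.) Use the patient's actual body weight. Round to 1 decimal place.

CrCl = (140 − 80) × 98 / (72 × 2.25) = 5880.0 / 162.00 ≈ 36.3 mL/min

36.3 mL/min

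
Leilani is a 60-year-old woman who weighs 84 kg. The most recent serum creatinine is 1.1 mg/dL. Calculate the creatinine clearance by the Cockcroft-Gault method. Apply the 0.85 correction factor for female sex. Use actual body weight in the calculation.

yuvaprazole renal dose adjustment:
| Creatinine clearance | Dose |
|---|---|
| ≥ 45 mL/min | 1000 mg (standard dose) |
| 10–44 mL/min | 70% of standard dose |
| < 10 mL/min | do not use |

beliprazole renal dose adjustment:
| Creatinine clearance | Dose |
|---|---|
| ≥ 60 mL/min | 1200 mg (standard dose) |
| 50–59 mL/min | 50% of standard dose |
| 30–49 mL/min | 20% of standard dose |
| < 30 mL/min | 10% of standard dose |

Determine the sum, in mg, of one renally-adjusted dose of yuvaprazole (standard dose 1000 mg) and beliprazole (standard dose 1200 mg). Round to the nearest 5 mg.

CrCl = (140 − 60) × 84 / (72 × 1.1) × 0.85 = 6720.0 / 79.20 × 0.85 ≈ 72.1 mL/min
CrCl ≈ 72 mL/min.
yuvaprazole: ≥ 45 mL/min → 100% of 1000 mg = 1000 mg.
beliprazole: ≥ 60 mL/min → 100% of 1200 mg = 1200 mg.
Total = 1000 + 1200 = 2200 mg.

2200 mg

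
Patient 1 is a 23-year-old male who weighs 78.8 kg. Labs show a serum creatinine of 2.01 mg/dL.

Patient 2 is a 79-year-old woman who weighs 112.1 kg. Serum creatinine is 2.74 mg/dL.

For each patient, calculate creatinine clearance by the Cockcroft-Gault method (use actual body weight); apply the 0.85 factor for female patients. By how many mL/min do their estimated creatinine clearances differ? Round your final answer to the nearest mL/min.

Patient 1: CrCl = (140 − 23) × 78.8 / (72 × 2.01) = 9219.6 / 144.72 ≈ 63.7 mL/min
Patient 2: CrCl = (140 − 79) × 112.1 / (72 × 2.74) × 0.85 = 6838.1 / 197.28 × 0.85 ≈ 29.5 mL/min
|63.7 − 29.5| = 34.2 mL/min

34 mL/min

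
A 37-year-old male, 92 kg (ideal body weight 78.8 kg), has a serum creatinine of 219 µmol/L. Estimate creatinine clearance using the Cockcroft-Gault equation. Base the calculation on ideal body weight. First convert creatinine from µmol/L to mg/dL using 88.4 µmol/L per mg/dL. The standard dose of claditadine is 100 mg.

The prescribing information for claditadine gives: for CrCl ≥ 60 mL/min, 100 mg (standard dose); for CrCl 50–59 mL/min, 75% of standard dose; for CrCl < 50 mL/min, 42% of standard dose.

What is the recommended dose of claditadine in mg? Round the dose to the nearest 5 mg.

40 mg

SCr = 219 / 88.4 = 2.477 mg/dL
CrCl = (140 − 37) × 78.8 / (72 × 2.477) = 8116.4 / 178.34 ≈ 45.5 mL/min
CrCl ≈ 46 mL/min → bracket < 50 mL/min.
42% of 100 mg = 42 mg → 40 mg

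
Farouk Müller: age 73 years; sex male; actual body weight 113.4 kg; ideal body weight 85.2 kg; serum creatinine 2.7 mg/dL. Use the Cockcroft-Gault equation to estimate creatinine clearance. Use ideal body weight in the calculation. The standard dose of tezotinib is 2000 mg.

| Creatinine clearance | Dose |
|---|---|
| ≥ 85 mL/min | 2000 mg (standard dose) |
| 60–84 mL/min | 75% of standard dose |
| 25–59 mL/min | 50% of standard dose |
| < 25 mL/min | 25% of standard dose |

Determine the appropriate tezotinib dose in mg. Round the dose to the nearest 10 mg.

1000 mg

CrCl = (140 − 73) × 85.2 / (72 × 2.7) = 5708.4 / 194.40 ≈ 29.4 mL/min
CrCl ≈ 29 mL/min → bracket 25–59 mL/min.
50% of 2000 mg = 1000 mg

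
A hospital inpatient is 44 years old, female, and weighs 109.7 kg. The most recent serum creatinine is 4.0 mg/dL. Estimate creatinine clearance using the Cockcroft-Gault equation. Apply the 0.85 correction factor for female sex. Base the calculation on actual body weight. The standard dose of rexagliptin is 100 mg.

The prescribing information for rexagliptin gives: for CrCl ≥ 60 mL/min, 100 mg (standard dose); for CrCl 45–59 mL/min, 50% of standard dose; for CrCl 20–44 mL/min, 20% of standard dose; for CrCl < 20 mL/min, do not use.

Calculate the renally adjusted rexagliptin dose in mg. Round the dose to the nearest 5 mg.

20 mg

CrCl = (140 − 44) × 109.7 / (72 × 4) × 0.85 = 10531.2 / 288.00 × 0.85 ≈ 31.1 mL/min
CrCl ≈ 31 mL/min → bracket 20–44 mL/min.
20% of 100 mg = 20 mg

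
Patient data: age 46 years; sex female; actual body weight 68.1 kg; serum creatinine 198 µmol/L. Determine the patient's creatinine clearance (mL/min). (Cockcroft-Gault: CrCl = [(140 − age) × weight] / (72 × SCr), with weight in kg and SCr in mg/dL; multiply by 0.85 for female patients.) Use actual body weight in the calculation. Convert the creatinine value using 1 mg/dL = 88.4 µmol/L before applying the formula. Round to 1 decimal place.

33.7 mL/min

SCr = 198 / 88.4 = 2.24 mg/dL
CrCl = (140 − 46) × 68.1 / (72 × 2.24) × 0.85 = 6401.4 / 161.28 × 0.85 ≈ 33.7 mL/min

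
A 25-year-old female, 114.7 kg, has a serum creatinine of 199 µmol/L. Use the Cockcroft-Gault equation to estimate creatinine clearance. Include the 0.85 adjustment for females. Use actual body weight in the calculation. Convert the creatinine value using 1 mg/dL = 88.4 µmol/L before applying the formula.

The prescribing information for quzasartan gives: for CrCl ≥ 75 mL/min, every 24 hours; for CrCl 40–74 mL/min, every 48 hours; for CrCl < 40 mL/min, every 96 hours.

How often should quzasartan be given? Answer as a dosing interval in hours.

SCr = 199 / 88.4 = 2.251 mg/dL
CrCl = (140 − 25) × 114.7 / (72 × 2.251) × 0.85 = 13190.5 / 162.07 × 0.85 ≈ 69.2 mL/min
CrCl ≈ 69 mL/min → bracket 40–74 mL/min → every 48 hours.

every 48 hours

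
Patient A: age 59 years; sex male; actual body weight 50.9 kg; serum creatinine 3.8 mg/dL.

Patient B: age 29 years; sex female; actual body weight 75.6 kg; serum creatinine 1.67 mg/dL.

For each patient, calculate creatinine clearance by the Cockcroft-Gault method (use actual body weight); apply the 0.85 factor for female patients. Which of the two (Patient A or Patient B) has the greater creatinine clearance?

Patient B

Patient A: CrCl = (140 − 59) × 50.9 / (72 × 3.8) = 4122.9 / 273.60 ≈ 15.1 mL/min
Patient B: CrCl = (140 − 29) × 75.6 / (72 × 1.67) × 0.85 = 8391.6 / 120.24 × 0.85 ≈ 59.3 mL/min
15.1 vs 59.3 mL/min → Patient B is higher.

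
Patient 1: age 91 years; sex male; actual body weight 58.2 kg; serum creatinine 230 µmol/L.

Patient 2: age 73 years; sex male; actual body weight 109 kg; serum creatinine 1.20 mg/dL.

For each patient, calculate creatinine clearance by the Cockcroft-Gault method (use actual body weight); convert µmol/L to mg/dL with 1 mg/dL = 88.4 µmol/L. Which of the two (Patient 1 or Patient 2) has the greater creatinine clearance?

Patient 1: SCr = 230 / 88.4 = 2.602 mg/dL
Patient 1: CrCl = (140 − 91) × 58.2 / (72 × 2.602) = 2851.8 / 187.34 ≈ 15.2 mL/min
Patient 2: CrCl = (140 − 73) × 109 / (72 × 1.2) = 7303.0 / 86.40 ≈ 84.5 mL/min
15.2 vs 84.5 mL/min → Patient 2 is higher.

Patient 2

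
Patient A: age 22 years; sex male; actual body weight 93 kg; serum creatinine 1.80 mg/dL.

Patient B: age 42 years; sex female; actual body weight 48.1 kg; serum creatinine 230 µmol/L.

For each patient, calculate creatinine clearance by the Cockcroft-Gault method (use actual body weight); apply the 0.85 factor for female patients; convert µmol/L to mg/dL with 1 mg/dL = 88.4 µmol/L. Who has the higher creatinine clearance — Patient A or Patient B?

Patient A: CrCl = (140 − 22) × 93 / (72 × 1.8) = 10974.0 / 129.60 ≈ 84.7 mL/min
Patient B: SCr = 230 / 88.4 = 2.602 mg/dL
Patient B: CrCl = (140 − 42) × 48.1 / (72 × 2.602) × 0.85 = 4713.8 / 187.34 × 0.85 ≈ 21.4 mL/min
84.7 vs 21.4 mL/min → Patient A is higher.

Patient A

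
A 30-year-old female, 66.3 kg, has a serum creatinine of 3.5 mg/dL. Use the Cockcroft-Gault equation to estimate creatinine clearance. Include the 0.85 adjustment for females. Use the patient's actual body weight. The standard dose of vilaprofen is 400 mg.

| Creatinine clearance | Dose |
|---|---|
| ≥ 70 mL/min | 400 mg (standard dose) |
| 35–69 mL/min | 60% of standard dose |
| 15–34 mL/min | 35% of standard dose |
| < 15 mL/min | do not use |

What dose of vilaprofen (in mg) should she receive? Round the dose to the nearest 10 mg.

140 mg

CrCl = (140 − 30) × 66.3 / (72 × 3.5) × 0.85 = 7293.0 / 252.00 × 0.85 ≈ 24.6 mL/min
CrCl ≈ 25 mL/min → bracket 15–34 mL/min.
35% of 400 mg = 140 mg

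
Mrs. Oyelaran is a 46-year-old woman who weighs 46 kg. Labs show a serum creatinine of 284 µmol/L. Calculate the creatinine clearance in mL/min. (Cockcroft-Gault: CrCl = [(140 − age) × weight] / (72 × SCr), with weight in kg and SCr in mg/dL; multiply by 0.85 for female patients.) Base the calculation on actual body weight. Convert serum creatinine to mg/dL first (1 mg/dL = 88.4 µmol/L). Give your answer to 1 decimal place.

SCr = 284 / 88.4 = 3.213 mg/dL
CrCl = (140 − 46) × 46 / (72 × 3.213) × 0.85 = 4324.0 / 231.34 × 0.85 ≈ 15.9 mL/min

15.9 mL/min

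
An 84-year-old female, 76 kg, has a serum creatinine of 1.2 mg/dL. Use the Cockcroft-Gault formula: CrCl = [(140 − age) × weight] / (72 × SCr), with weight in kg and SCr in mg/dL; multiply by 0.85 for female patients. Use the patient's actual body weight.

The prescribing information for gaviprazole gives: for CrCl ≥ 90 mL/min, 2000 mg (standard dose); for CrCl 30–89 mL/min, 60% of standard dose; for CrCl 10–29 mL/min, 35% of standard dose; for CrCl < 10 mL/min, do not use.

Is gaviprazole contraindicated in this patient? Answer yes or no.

no

CrCl = (140 − 84) × 76 / (72 × 1.2) × 0.85 = 4256.0 / 86.40 × 0.85 ≈ 41.9 mL/min
CrCl ≈ 42 mL/min, which is ≥ 10 mL/min.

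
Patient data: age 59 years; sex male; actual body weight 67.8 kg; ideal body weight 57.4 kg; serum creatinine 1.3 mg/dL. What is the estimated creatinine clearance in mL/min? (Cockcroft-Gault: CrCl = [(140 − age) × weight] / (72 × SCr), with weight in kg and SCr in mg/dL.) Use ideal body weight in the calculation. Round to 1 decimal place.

49.7 mL/min

CrCl = (140 − 59) × 57.4 / (72 × 1.3) = 4649.4 / 93.60 ≈ 49.7 mL/min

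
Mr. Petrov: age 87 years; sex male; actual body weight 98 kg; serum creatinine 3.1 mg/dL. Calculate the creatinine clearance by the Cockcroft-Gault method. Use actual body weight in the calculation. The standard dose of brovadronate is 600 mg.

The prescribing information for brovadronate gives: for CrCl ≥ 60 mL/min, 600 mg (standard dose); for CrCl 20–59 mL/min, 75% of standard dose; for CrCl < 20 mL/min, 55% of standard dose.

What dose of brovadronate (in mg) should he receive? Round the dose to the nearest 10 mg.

450 mg

CrCl = (140 − 87) × 98 / (72 × 3.1) = 5194.0 / 223.20 ≈ 23.3 mL/min
CrCl ≈ 23 mL/min → bracket 20–59 mL/min.
75% of 600 mg = 450 mg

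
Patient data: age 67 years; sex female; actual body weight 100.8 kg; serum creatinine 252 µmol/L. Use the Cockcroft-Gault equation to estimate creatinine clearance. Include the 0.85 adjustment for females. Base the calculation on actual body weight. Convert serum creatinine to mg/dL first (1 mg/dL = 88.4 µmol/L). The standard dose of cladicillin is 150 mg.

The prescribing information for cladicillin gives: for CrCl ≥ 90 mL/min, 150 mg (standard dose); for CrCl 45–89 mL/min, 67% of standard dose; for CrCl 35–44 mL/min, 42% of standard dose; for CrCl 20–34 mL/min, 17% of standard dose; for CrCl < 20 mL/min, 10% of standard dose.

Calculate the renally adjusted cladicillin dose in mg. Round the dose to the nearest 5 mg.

SCr = 252 / 88.4 = 2.851 mg/dL
CrCl = (140 − 67) × 100.8 / (72 × 2.851) × 0.85 = 7358.4 / 205.27 × 0.85 ≈ 30.5 mL/min
CrCl ≈ 30 mL/min → bracket 20–34 mL/min.
17% of 150 mg = 25.5 mg → 25 mg

25 mg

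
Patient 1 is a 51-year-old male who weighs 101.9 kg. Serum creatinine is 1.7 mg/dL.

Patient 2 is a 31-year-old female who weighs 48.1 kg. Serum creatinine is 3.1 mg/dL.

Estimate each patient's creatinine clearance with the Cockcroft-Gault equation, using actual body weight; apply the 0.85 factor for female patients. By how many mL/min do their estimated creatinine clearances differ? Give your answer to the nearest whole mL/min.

Patient 1: CrCl = (140 − 51) × 101.9 / (72 × 1.7) = 9069.1 / 122.40 ≈ 74.1 mL/min
Patient 2: CrCl = (140 − 31) × 48.1 / (72 × 3.1) × 0.85 = 5242.9 / 223.20 × 0.85 ≈ 20.0 mL/min
|74.1 − 20.0| = 54.1 mL/min

54 mL/min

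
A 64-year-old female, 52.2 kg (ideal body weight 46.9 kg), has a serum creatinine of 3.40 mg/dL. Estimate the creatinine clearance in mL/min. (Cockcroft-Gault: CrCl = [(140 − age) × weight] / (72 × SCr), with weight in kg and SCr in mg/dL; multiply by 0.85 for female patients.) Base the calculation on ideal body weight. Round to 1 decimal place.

CrCl = (140 − 64) × 46.9 / (72 × 3.4) × 0.85 = 3564.4 / 244.80 × 0.85 ≈ 12.4 mL/min

12.4 mL/min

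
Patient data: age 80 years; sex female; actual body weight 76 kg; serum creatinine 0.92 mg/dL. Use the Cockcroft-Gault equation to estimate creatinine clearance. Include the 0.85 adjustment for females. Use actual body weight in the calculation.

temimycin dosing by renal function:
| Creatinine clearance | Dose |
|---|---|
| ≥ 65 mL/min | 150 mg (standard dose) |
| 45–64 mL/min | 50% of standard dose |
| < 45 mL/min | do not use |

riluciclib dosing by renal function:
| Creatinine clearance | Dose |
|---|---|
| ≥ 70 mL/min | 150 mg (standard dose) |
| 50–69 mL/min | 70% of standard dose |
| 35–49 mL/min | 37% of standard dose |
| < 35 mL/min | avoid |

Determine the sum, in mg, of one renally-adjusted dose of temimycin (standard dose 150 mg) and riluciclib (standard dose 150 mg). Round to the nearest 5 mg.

CrCl = (140 − 80) × 76 / (72 × 0.92) × 0.85 = 4560.0 / 66.24 × 0.85 ≈ 58.5 mL/min
CrCl ≈ 59 mL/min.
temimycin: 45–64 mL/min → 50% of 150 mg = 75 mg.
riluciclib: 50–69 mL/min → 70% of 150 mg = 105 mg.
Total = 75 + 105 = 180 mg.

180 mg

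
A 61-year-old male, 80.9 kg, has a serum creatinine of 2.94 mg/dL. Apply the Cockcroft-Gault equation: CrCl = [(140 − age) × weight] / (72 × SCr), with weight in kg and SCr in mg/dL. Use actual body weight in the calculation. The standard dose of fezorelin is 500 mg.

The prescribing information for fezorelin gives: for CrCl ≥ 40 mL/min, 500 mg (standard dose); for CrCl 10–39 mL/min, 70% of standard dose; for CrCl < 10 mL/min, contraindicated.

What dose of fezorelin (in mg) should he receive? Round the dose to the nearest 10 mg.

CrCl = (140 − 61) × 80.9 / (72 × 2.94) = 6391.1 / 211.68 ≈ 30.2 mL/min
CrCl ≈ 30 mL/min → bracket 10–39 mL/min.
70% of 500 mg = 350 mg

350 mg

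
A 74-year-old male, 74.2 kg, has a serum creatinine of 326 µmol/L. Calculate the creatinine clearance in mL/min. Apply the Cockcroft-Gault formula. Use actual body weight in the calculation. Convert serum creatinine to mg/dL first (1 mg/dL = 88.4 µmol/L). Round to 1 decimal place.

18.4 mL/min

SCr = 326 / 88.4 = 3.688 mg/dL
CrCl = (140 − 74) × 74.2 / (72 × 3.688) = 4897.2 / 265.54 ≈ 18.4 mL/min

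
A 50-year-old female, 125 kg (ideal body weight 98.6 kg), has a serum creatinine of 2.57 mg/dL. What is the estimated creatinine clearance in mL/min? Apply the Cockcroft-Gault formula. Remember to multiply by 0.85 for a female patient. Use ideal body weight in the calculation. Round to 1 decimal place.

CrCl = (140 − 50) × 98.6 / (72 × 2.57) × 0.85 = 8874.0 / 185.04 × 0.85 ≈ 40.8 mL/min

40.8 mL/min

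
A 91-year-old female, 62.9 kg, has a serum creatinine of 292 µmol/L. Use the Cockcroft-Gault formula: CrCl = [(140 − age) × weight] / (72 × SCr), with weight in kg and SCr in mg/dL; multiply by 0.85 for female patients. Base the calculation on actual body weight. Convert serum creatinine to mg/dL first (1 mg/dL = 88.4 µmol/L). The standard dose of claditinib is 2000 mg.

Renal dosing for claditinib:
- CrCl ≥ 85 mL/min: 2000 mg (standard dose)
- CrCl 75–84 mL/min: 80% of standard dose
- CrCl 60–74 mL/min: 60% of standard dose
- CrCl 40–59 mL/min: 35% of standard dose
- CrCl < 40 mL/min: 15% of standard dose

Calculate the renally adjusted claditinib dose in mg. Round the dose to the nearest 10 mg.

SCr = 292 / 88.4 = 3.303 mg/dL
CrCl = (140 − 91) × 62.9 / (72 × 3.303) × 0.85 = 3082.1 / 237.82 × 0.85 ≈ 11.0 mL/min
CrCl ≈ 11 mL/min → bracket < 40 mL/min.
15% of 2000 mg = 300 mg

300 mg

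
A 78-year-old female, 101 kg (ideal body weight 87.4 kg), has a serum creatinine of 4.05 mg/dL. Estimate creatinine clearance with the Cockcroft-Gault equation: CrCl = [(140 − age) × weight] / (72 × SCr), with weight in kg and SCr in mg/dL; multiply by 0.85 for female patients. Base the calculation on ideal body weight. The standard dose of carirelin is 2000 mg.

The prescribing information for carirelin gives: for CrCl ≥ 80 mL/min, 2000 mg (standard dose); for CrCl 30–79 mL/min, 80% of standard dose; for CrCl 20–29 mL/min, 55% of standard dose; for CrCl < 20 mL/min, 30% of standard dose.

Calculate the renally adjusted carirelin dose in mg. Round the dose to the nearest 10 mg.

CrCl = (140 − 78) × 87.4 / (72 × 4.05) × 0.85 = 5418.8 / 291.60 × 0.85 ≈ 15.8 mL/min
CrCl ≈ 16 mL/min → bracket < 20 mL/min.
30% of 2000 mg = 600 mg

600 mg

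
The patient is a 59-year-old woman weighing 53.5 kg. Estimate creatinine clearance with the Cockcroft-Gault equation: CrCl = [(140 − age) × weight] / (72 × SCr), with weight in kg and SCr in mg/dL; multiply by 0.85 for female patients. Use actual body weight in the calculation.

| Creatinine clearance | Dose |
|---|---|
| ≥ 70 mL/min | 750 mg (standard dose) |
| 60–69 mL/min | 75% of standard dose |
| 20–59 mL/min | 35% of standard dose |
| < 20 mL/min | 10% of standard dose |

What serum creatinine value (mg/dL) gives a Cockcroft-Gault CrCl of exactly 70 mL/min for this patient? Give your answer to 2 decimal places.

Standard dose requires CrCl ≥ 70 mL/min.
Set (140 − 59) × 53.5 × 0.85 / (72 × SCr) = 70
SCr = (140 − 59) × 53.5 × 0.85 / (72 × 70) = 0.731 mg/dL

0.73 mg/dL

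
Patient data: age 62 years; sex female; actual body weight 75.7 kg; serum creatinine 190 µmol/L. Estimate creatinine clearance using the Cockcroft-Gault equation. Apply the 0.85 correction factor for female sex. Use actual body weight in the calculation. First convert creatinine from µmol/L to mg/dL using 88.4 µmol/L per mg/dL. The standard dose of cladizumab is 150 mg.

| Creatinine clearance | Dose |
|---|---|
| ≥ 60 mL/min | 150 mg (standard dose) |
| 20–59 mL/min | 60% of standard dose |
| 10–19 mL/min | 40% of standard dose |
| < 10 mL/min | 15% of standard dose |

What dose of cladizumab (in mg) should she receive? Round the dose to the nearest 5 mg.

SCr = 190 / 88.4 = 2.149 mg/dL
CrCl = (140 − 62) × 75.7 / (72 × 2.149) × 0.85 = 5904.6 / 154.73 × 0.85 ≈ 32.4 mL/min
CrCl ≈ 32 mL/min → bracket 20–59 mL/min.
60% of 150 mg = 90 mg

90 mg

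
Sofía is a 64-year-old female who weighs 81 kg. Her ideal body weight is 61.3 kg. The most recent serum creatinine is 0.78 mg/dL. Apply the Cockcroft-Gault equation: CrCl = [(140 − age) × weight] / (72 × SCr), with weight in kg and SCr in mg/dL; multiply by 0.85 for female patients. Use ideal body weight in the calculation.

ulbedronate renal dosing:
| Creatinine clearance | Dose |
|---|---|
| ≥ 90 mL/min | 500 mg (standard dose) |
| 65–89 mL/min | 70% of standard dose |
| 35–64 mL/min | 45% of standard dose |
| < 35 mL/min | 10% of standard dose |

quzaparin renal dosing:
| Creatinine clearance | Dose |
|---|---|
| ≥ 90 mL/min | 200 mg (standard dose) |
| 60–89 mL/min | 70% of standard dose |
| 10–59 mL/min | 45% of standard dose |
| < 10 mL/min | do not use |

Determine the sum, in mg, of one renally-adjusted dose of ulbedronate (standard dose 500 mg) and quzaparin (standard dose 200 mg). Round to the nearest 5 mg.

490 mg

CrCl = (140 − 64) × 61.3 / (72 × 0.78) × 0.85 = 4658.8 / 56.16 × 0.85 ≈ 70.5 mL/min
CrCl ≈ 71 mL/min.
ulbedronate: 65–89 mL/min → 70% of 500 mg = 350 mg.
quzaparin: 60–89 mL/min → 70% of 200 mg = 140 mg.
Total = 350 + 140 = 490 mg.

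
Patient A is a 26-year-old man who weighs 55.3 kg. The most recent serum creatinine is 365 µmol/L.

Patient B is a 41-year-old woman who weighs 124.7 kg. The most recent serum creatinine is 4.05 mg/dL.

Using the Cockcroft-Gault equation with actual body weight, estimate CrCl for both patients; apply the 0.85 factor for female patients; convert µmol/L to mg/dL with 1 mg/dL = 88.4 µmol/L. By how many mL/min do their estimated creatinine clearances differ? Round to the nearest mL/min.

15 mL/min

Patient A: SCr = 365 / 88.4 = 4.129 mg/dL
Patient A: CrCl = (140 − 26) × 55.3 / (72 × 4.129) = 6304.2 / 297.29 ≈ 21.2 mL/min
Patient B: CrCl = (140 − 41) × 124.7 / (72 × 4.05) × 0.85 = 12345.3 / 291.60 × 0.85 ≈ 36.0 mL/min
|21.2 − 36.0| = 14.8 mL/min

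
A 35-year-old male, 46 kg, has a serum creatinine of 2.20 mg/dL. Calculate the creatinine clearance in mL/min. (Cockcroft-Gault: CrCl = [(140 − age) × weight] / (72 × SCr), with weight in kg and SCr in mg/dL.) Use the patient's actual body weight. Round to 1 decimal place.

CrCl = (140 − 35) × 46 / (72 × 2.2) = 4830.0 / 158.40 ≈ 30.5 mL/min

30.5 mL/min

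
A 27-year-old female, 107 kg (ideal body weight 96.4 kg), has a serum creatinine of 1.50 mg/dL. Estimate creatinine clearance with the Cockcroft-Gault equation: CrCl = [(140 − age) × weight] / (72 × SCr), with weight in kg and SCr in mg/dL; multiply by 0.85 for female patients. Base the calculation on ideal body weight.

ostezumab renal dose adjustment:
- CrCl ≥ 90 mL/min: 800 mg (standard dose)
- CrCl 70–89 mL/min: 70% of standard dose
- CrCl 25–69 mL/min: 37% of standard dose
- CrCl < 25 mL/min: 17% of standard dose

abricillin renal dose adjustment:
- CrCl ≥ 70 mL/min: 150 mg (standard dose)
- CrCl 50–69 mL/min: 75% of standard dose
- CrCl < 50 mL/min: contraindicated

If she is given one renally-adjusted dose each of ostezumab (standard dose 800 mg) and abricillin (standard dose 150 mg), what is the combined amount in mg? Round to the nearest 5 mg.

CrCl = (140 − 27) × 96.4 / (72 × 1.5) × 0.85 = 10893.2 / 108.00 × 0.85 ≈ 85.7 mL/min
CrCl ≈ 86 mL/min.
ostezumab: 70–89 mL/min → 70% of 800 mg = 560 mg.
abricillin: ≥ 70 mL/min → 100% of 150 mg = 150 mg.
Total = 560 + 150 = 710 mg.

710 mg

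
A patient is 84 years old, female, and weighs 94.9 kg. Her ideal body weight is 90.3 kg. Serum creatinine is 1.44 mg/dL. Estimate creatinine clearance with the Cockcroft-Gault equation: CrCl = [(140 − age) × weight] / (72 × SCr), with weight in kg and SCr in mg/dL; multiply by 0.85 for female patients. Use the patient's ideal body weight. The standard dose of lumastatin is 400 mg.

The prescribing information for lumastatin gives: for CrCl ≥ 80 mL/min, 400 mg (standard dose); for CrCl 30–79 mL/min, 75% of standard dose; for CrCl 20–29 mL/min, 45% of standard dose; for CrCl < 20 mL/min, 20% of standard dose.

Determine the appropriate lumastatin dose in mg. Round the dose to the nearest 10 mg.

CrCl = (140 − 84) × 90.3 / (72 × 1.44) × 0.85 = 5056.8 / 103.68 × 0.85 ≈ 41.5 mL/min
CrCl ≈ 41 mL/min → bracket 30–79 mL/min.
75% of 400 mg = 300 mg

300 mg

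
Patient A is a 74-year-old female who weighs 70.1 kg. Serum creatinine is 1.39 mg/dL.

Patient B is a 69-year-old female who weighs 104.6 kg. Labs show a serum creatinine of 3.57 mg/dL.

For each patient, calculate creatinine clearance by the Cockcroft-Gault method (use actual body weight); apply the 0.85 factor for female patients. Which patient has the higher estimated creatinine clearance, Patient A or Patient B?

Patient A: CrCl = (140 − 74) × 70.1 / (72 × 1.39) × 0.85 = 4626.6 / 100.08 × 0.85 ≈ 39.3 mL/min
Patient B: CrCl = (140 − 69) × 104.6 / (72 × 3.57) × 0.85 = 7426.6 / 257.04 × 0.85 ≈ 24.6 mL/min
39.3 vs 24.6 mL/min → Patient A is higher.

Patient A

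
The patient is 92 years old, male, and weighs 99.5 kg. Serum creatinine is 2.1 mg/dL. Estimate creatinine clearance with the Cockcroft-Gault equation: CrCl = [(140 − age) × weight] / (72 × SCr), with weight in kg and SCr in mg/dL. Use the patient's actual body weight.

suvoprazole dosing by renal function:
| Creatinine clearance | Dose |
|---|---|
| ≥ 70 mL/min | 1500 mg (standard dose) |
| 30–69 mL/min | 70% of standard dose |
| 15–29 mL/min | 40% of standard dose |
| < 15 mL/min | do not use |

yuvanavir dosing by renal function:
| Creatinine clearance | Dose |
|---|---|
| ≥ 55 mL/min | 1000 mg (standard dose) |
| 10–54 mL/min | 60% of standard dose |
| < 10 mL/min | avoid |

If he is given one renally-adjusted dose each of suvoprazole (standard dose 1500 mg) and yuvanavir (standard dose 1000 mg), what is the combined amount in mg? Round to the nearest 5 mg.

CrCl = (140 − 92) × 99.5 / (72 × 2.1) = 4776.0 / 151.20 ≈ 31.6 mL/min
CrCl ≈ 32 mL/min.
suvoprazole: 30–69 mL/min → 70% of 1500 mg = 1050 mg.
yuvanavir: 10–54 mL/min → 60% of 1000 mg = 600 mg.
Total = 1050 + 600 = 1650 mg.

1650 mg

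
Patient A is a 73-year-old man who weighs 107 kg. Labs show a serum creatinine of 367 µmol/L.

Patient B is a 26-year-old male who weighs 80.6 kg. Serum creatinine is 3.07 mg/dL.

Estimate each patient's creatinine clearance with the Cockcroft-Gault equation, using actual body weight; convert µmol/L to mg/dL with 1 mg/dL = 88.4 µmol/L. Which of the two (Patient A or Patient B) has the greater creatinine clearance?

Patient B

Patient A: SCr = 367 / 88.4 = 4.152 mg/dL
Patient A: CrCl = (140 − 73) × 107 / (72 × 4.152) = 7169.0 / 298.94 ≈ 24.0 mL/min
Patient B: CrCl = (140 − 26) × 80.6 / (72 × 3.07) = 9188.4 / 221.04 ≈ 41.6 mL/min
24.0 vs 41.6 mL/min → Patient B is higher.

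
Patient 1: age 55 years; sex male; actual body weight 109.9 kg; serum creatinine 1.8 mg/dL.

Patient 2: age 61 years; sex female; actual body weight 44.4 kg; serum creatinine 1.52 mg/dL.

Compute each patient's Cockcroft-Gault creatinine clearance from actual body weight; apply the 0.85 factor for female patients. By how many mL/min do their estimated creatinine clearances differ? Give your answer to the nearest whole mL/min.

Patient 1: CrCl = (140 − 55) × 109.9 / (72 × 1.8) = 9341.5 / 129.60 ≈ 72.1 mL/min
Patient 2: CrCl = (140 − 61) × 44.4 / (72 × 1.52) × 0.85 = 3507.6 / 109.44 × 0.85 ≈ 27.2 mL/min
|72.1 − 27.2| = 44.9 mL/min

45 mL/min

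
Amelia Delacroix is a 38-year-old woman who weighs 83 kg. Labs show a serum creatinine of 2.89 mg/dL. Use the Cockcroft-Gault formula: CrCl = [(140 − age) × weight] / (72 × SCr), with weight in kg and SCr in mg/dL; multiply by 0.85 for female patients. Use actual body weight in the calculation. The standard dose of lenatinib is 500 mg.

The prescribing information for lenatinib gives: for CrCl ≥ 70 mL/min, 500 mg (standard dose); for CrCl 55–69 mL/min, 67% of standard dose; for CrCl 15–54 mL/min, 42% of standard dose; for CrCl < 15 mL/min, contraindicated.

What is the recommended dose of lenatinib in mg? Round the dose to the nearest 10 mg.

210 mg

CrCl = (140 − 38) × 83 / (72 × 2.89) × 0.85 = 8466.0 / 208.08 × 0.85 ≈ 34.6 mL/min
CrCl ≈ 35 mL/min → bracket 15–54 mL/min.
42% of 500 mg = 210 mg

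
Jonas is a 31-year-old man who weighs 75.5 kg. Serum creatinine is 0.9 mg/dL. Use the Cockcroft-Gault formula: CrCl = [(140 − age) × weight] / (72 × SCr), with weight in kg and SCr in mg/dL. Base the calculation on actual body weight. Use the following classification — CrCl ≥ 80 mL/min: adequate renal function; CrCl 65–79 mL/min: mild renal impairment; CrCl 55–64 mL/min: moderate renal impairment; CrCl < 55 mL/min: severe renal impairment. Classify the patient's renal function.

CrCl = (140 − 31) × 75.5 / (72 × 0.9) = 8229.5 / 64.80 ≈ 127.0 mL/min
127 mL/min falls in the 'adequate renal function' range.

adequate renal function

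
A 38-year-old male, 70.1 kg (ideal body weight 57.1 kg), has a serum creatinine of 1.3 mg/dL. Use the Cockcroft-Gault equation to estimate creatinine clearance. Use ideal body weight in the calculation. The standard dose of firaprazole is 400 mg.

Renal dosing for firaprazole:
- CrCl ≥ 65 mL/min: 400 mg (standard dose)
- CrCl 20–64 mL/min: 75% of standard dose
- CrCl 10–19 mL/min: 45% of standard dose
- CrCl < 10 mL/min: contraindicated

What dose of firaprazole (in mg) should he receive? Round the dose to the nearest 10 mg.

CrCl = (140 − 38) × 57.1 / (72 × 1.3) = 5824.2 / 93.60 ≈ 62.2 mL/min
CrCl ≈ 62 mL/min → bracket 20–64 mL/min.
75% of 400 mg = 300 mg

300 mg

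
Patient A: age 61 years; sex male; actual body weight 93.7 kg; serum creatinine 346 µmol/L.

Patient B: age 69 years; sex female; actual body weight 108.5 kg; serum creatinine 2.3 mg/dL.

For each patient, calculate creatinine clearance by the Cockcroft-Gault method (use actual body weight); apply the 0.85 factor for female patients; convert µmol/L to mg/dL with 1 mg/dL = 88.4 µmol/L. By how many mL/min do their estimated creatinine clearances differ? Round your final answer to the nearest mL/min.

Patient A: SCr = 346 / 88.4 = 3.914 mg/dL
Patient A: CrCl = (140 − 61) × 93.7 / (72 × 3.914) = 7402.3 / 281.81 ≈ 26.3 mL/min
Patient B: CrCl = (140 − 69) × 108.5 / (72 × 2.3) × 0.85 = 7703.5 / 165.60 × 0.85 ≈ 39.5 mL/min
|26.3 − 39.5| = 13.2 mL/min

13 mL/min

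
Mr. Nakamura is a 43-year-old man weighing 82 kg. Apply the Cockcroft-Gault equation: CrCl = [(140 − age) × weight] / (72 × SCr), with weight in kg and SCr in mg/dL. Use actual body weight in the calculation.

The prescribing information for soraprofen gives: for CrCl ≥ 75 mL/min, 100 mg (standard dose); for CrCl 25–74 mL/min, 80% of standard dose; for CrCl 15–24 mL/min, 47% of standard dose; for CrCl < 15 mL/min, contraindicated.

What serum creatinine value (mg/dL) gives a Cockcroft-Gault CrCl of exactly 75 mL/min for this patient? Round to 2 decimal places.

Standard dose requires CrCl ≥ 75 mL/min.
Set (140 − 43) × 82 / (72 × SCr) = 75
SCr = (140 − 43) × 82 / (72 × 75) = 1.473 mg/dL

1.47 mg/dL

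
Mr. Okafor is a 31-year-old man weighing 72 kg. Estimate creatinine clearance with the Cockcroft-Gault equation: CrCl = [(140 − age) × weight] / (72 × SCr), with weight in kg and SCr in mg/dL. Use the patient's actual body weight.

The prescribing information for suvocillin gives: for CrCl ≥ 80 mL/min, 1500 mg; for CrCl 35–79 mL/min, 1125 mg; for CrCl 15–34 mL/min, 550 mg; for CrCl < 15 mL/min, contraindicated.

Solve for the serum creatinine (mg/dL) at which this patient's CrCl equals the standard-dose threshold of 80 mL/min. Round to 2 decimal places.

Standard dose requires CrCl ≥ 80 mL/min.
Set (140 − 31) × 72 / (72 × SCr) = 80
SCr = (140 − 31) × 72 / (72 × 80) = 1.363 mg/dL

1.36 mg/dL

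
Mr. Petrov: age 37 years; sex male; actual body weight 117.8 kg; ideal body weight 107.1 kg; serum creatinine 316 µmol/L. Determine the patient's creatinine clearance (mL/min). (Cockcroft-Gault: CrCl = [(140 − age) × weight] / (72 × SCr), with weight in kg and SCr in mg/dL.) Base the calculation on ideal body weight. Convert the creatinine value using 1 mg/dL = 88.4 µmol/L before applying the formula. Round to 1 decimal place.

SCr = 316 / 88.4 = 3.575 mg/dL
CrCl = (140 − 37) × 107.1 / (72 × 3.575) = 11031.3 / 257.40 ≈ 42.9 mL/min

42.9 mL/min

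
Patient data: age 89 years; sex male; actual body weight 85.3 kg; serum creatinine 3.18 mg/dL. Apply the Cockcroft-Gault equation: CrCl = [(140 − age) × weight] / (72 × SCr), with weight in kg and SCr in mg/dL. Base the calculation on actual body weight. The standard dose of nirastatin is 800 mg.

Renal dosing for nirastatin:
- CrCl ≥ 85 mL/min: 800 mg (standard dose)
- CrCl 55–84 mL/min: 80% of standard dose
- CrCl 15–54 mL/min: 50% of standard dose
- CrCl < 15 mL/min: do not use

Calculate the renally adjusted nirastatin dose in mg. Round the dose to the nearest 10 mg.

CrCl = (140 − 89) × 85.3 / (72 × 3.18) = 4350.3 / 228.96 ≈ 19.0 mL/min
CrCl ≈ 19 mL/min → bracket 15–54 mL/min.
50% of 800 mg = 400 mg

400 mg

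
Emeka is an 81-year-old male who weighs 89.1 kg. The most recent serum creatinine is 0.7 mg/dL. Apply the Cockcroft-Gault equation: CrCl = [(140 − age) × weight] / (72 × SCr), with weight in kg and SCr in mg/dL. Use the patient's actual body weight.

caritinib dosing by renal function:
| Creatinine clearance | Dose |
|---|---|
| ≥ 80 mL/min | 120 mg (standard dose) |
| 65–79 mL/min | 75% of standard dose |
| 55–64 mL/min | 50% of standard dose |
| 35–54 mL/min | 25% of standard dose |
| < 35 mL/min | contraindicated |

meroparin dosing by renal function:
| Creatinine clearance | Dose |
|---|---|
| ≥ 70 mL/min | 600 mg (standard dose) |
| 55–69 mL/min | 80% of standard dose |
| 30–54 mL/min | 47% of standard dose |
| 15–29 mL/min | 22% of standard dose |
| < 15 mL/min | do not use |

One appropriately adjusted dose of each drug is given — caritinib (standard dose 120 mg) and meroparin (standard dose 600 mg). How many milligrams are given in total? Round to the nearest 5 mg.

CrCl = (140 − 81) × 89.1 / (72 × 0.7) = 5256.9 / 50.40 ≈ 104.3 mL/min
CrCl ≈ 104 mL/min.
caritinib: ≥ 80 mL/min → 100% of 120 mg = 120 mg.
meroparin: ≥ 70 mL/min → 100% of 600 mg = 600 mg.
Total = 120 + 600 = 720 mg.

720 mg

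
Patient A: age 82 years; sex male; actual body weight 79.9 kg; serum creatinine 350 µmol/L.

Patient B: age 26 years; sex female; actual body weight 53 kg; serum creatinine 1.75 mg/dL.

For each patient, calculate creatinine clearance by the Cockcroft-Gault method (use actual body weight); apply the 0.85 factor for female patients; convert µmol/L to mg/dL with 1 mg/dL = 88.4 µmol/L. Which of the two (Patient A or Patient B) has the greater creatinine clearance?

Patient A: SCr = 350 / 88.4 = 3.959 mg/dL
Patient A: CrCl = (140 − 82) × 79.9 / (72 × 3.959) = 4634.2 / 285.05 ≈ 16.3 mL/min
Patient B: CrCl = (140 − 26) × 53 / (72 × 1.75) × 0.85 = 6042.0 / 126.00 × 0.85 ≈ 40.8 mL/min
16.3 vs 40.8 mL/min → Patient B is higher.

Patient B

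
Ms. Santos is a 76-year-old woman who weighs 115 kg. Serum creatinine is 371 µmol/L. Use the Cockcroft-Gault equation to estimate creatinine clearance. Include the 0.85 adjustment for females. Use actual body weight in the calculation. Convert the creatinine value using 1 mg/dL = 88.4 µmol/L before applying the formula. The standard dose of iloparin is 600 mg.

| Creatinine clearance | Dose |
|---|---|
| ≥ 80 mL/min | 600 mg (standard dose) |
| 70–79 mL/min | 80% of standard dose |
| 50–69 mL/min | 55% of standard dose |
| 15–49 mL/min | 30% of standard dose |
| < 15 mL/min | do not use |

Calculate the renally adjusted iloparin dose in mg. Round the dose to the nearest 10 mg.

180 mg

SCr = 371 / 88.4 = 4.197 mg/dL
CrCl = (140 − 76) × 115 / (72 × 4.197) × 0.85 = 7360.0 / 302.18 × 0.85 ≈ 20.7 mL/min
CrCl ≈ 21 mL/min → bracket 15–49 mL/min.
30% of 600 mg = 180 mg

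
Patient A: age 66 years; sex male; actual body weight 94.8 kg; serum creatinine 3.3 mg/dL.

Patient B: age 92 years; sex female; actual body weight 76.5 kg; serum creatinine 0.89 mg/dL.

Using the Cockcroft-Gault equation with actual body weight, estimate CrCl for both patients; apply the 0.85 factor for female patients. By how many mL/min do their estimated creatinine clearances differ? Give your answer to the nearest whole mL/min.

Patient A: CrCl = (140 − 66) × 94.8 / (72 × 3.3) = 7015.2 / 237.60 ≈ 29.5 mL/min
Patient B: CrCl = (140 − 92) × 76.5 / (72 × 0.89) × 0.85 = 3672.0 / 64.08 × 0.85 ≈ 48.7 mL/min
|29.5 − 48.7| = 19.2 mL/min

19 mL/min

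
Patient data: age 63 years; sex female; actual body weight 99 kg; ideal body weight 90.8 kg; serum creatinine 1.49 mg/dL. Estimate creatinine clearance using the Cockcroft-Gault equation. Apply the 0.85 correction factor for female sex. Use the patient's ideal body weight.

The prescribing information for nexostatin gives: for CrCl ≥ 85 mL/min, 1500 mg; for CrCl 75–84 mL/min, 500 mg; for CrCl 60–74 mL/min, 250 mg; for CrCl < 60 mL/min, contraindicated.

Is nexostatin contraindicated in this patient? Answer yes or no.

yes

CrCl = (140 − 63) × 90.8 / (72 × 1.49) × 0.85 = 6991.6 / 107.28 × 0.85 ≈ 55.4 mL/min
CrCl ≈ 55 mL/min, which is < 60 mL/min.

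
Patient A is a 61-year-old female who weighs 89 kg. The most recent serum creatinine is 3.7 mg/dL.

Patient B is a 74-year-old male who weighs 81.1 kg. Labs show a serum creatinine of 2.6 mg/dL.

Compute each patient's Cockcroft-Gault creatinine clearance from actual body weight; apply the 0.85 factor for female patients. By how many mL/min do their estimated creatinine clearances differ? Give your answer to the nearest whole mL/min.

Patient A: CrCl = (140 − 61) × 89 / (72 × 3.7) × 0.85 = 7031.0 / 266.40 × 0.85 ≈ 22.4 mL/min
Patient B: CrCl = (140 − 74) × 81.1 / (72 × 2.6) = 5352.6 / 187.20 ≈ 28.6 mL/min
|22.4 − 28.6| = 6.2 mL/min

6 mL/min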